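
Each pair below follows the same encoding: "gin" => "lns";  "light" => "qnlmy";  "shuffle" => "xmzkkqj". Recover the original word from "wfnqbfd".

railway

It's a constant shift of +5 (ROT5).
Decoding wfnqbfd: w−5=r, f−5=a, n−5=i, q−5=l, b−5=w, f−5=a, d−5=y.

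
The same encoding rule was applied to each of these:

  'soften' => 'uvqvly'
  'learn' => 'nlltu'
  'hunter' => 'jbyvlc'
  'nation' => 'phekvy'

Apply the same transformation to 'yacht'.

The shifts repeat in a cycle of length 3: positions 0,1,… shift by +2, +7, +11, then the pattern repeats.
For yacht: y+2=a, a+7=h, c+11=n, h+2=j, t+7=a.

ahnja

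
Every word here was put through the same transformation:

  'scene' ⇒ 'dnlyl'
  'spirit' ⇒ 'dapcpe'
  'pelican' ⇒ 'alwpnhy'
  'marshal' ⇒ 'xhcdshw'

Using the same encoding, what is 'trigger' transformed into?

ecprrlc

The rule splits by letter class: vowels +7, consonants +11.
Applying it to trigger: t(cons)+11=e, r(cons)+11=c, i(vowel)+7=p, g(cons)+11=r, g(cons)+11=r, e(vowel)+7=l, r(cons)+11=c.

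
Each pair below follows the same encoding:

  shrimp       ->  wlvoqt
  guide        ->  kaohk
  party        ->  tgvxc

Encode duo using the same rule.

hau

Vowels shift forward by 6 and consonants shift forward by 4.
Applying it to duo: d(cons)+4=h, u(vowel)+6=a, o(vowel)+6=u.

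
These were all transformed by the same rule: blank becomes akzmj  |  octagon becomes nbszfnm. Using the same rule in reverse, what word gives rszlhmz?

stamina

Compare letters: b→a is +25, l→k is +25, a→z is +25 — a constant shift. Each letter is shifted forward by 25 in the alphabet (a Caesar shift of +25).
Decoding rszlhmz: r−25=s, s−25=t, z−25=a, l−25=m, h−25=i, m−25=n, z−25=a.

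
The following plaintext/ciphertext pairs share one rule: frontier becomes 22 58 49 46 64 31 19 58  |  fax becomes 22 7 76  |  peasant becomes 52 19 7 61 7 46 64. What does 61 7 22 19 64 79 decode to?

f(#6)→22 and r(#18)→58: differences scale by 3, so n = 3·pos + 4. Each letter becomes 3×(its alphabet position, a=1..z=26) + 4.
Reversing it on 61 7 22 19 64 79: 61→(61−4)÷3=19=s, 7→(7−4)÷3=1=a, 22→(22−4)÷3=6=f, 19→(19−4)÷3=5=e, 64→(64−4)÷3=20=t, 79→(79−4)÷3=25=y.

safety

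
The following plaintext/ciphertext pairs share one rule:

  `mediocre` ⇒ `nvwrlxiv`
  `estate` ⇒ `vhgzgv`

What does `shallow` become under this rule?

hszoold

Each pair mirrors across the alphabet (m↔n, e↔v, d↔w): positions sum to 25. This is the alphabet-reversal cipher (Atbash): a becomes z, b becomes y, etc.
On shallow: s↔h, h↔s, a↔z, l↔o, l↔o, o↔l, w↔d.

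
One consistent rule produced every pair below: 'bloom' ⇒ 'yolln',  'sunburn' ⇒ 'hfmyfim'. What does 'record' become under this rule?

Each pair mirrors across the alphabet (b↔y, l↔o, o↔l): positions sum to 25. This is the alphabet-reversal cipher (Atbash): a becomes z, b becomes y, etc.
On record: r↔i, e↔v, c↔x, o↔l, r↔i, d↔w.

ivxliw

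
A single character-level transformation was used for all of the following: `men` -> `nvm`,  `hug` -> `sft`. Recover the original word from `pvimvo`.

Letters are reflected about the middle of the alphabet (position → 25−position): Atbash.
Decoding pvimvo: p↔k, v↔e, i↔r, m↔n, v↔e, o↔l.

kernel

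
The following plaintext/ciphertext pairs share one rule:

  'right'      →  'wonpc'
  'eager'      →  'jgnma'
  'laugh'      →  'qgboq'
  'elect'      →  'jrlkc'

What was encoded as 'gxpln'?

bride

In right: r→w is +5, i→o is +6, g→n is +7, h→p is +8 — the shift increases by 1 each position. Each letter shifts forward by (position + 5), i.e. 5, 6, 7, … — the shift grows by one for each successive letter.
Decoding gxpln: g−5=b, x−6=r, p−7=i, l−8=d, n−9=e.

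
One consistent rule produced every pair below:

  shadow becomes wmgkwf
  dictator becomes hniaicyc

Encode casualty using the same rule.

In shadow: s→w is +4, h→m is +5, a→g is +6, d→k is +7 — the shift increases by 1 each position. Each letter shifts forward by (position + 4), i.e. 4, 5, 6, … — the shift grows by one for each successive letter.
For casualty: c+4=g, a+5=f, s+6=y, u+7=b, a+8=i, l+9=u, t+10=d, y+11=j.

gfybiudj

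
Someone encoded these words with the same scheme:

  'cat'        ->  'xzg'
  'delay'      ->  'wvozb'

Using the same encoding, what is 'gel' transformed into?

Each pair mirrors across the alphabet (c↔x, a↔z, t↔g): positions sum to 25. Letters are reflected about the middle of the alphabet (position → 25−position): Atbash.
On gel: g↔t, e↔v, l↔o.

tvo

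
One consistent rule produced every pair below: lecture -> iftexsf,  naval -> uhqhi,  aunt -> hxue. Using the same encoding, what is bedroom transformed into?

l(11)→i(8) and e(4)→f(5) fit y≡19x+7 (mod 26); the inverse of 19 mod 26 is 11. Treating letters as 0–25, the rule is x ↦ 19x + 7 (mod 26).
On bedroom: b(1)→19·1+7≡0=a; e(4)→19·4+7≡5=f; d(3)→19·3+7≡12=m; r(17)→19·17+7≡18=s; o(14)→19·14+7≡13=n; o(14)→19·14+7≡13=n; m(12)→19·12+7≡1=b (all mod 26).

afmsnnb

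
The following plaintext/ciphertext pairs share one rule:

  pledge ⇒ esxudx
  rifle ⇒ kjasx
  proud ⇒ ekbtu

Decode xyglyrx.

p(15)→e(4) and l(11)→s(18) fit y≡3x+11 (mod 26); the inverse of 3 mod 26 is 9. This is an affine cipher: with a=0,…,z=25, each position x becomes (3x+11) mod 26.
Decoding xyglyrx: x(23)→9·(23−11)≡4=e; y(24)→9·(24−11)≡13=n; g(6)→9·(6−11)≡7=h; l(11)→9·(11−11)≡0=a; y(24)→9·(24−11)≡13=n; r(17)→9·(17−11)≡2=c; x(23)→9·(23−11)≡4=e (all mod 26).

enhance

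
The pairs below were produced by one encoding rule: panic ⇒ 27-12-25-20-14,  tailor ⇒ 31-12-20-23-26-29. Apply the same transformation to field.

p is letter #16 and maps to 27: an offset of 11. The number is (letter's place in the alphabet, a=1) + 11.
On field: f=6→17, i=9→20, e=5→16, l=12→23, d=4→15.

17-20-16-23-15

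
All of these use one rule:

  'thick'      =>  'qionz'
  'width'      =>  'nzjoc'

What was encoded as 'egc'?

The output letters match the input read backwards, each shifted +6: thick reversed is kciht. Two steps: reverse the string, then apply a Caesar shift of +6.
Undoing it on egc: shift back: e−6=y, g−6=a, c−6=w → yaw; then reverse → way.

way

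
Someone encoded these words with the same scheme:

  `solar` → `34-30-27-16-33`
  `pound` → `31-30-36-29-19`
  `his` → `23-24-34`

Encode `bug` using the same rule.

Each letter is replaced by its alphabet position (a=1..z=26) + 15.
On bug: b=2→17, u=21→36, g=7→22.

17-36-22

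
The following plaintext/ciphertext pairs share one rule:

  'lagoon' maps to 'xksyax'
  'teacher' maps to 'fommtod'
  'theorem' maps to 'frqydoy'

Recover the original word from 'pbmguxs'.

Shifts by position in lagoon: pos 0: l→x (+12), pos 1: a→k (+10), pos 2: g→s (+12), pos 3: o→y (+10) — repeating every 2. The shifts repeat in a cycle of length 2: positions 0,1,… shift by +12, +10, then the pattern repeats.
Decoding pbmguxs: p−12=d, b−10=r, m−12=a, g−10=w, u−12=i, x−10=n, s−12=g.

drawing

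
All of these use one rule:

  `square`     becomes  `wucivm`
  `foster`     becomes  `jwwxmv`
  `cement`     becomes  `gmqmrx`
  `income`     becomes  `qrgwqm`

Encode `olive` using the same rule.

The shift depends on letter class: consonant s→w is +4, but vowel u→c is +8. The rule splits by letter class: vowels +8, consonants +4.
Applying it to olive: o(vowel)+8=w, l(cons)+4=p, i(vowel)+8=q, v(cons)+4=z, e(vowel)+8=m.

wpqzm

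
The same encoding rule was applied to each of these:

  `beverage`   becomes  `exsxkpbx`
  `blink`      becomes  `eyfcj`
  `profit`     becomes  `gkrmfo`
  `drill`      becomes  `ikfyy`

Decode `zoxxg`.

steep

b(1)→e(4) and e(4)→x(23) fit y≡15x+15 (mod 26); the inverse of 15 mod 26 is 7. Each letter's alphabet position (a=0..z=25) is mapped through 15·x+15 mod 26 — an affine cipher.
Reversing it on zoxxg: z(25)→7·(25−15)≡18=s; o(14)→7·(14−15)≡19=t; x(23)→7·(23−15)≡4=e; x(23)→7·(23−15)≡4=e; g(6)→7·(6−15)≡15=p (all mod 26).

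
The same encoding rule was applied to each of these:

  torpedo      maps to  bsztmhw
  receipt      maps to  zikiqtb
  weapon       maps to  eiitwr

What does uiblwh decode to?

method

It's a Vigenère-style cipher with numeric key [8,4]: position i shifts by key[i mod 2].
Undoing it on uiblwh: u−8=m, i−4=e, b−8=t, l−4=h, w−8=o, h−4=d.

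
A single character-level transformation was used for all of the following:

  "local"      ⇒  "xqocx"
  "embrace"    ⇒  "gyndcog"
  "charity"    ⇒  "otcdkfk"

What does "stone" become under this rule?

The shift depends on letter class: consonant l→x is +12, but vowel o→q is +2. Vowels shift forward by 2 and consonants shift forward by 12.
On stone: s(cons)+12=e, t(cons)+12=f, o(vowel)+2=q, n(cons)+12=z, e(vowel)+2=g.

efqzg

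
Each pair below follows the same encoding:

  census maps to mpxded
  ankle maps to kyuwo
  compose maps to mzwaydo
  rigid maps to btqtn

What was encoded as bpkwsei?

Shifts by position in census: pos 0: c→m (+10), pos 1: e→p (+11), pos 2: n→x (+10), pos 3: s→d (+11) — repeating every 2. The shifts repeat in a cycle of length 2: positions 0,1,… shift by +10, +11, then the pattern repeats.
Decoding bpkwsei: b−10=r, p−11=e, k−10=a, w−11=l, s−10=i, e−11=t, i−10=y.

reality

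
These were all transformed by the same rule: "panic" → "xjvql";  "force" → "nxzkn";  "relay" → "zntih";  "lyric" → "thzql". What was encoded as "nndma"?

fever

Shifts by position in panic: pos 0: p→x (+8), pos 1: a→j (+9), pos 2: n→v (+8), pos 3: i→q (+8), pos 4: c→l (+9) — repeating every 3. A repeating key of period 3 is used — shifts +8, +9, +8 over and over.
Decoding nndma: n−8=f, n−9=e, d−8=v, m−8=e, a−9=r.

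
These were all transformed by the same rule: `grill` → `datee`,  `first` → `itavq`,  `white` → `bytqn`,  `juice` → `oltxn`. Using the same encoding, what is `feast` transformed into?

Each letter's alphabet position (a=0..z=25) is mapped through 21·x+7 mod 26 — an affine cipher.
On feast: f(5)→21·5+7≡8=i; e(4)→21·4+7≡13=n; a(0)→21·0+7≡7=h; s(18)→21·18+7≡21=v; t(19)→21·19+7≡16=q (all mod 26).

inhvq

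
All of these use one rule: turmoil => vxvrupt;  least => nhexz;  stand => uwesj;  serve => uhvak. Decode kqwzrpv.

In turmoil: t→v is +2, u→x is +3, r→v is +4, m→r is +5 — the shift increases by 1 each position. Each letter shifts forward by (position + 2), i.e. 2, 3, 4, … — the shift grows by one for each successive letter.
Decoding kqwzrpv: k−2=i, q−3=n, w−4=s, z−5=u, r−6=l, p−7=i, v−8=n.

insulin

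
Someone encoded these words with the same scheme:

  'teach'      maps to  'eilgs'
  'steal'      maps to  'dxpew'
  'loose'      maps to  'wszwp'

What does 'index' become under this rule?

troii

A repeating key of period 2 is used — shifts +11, +4 over and over.
For index: i+11=t, n+4=r, d+11=o, e+4=i, x+11=i.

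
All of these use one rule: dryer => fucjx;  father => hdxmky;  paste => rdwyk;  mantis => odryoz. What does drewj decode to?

The shift increases by 1 at each position, starting from +2: 2, 3, 4, ….
Decoding drewj: d−2=b, r−3=o, e−4=a, w−5=r, j−6=d.

board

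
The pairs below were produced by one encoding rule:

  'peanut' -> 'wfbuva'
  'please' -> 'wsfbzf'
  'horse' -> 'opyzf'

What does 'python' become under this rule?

Two shifts are in play — +1 for a/e/i/o/u, +7 for every other letter.
For python: p(cons)+7=w, y(cons)+7=f, t(cons)+7=a, h(cons)+7=o, o(vowel)+1=p, n(cons)+7=u.

wfaopu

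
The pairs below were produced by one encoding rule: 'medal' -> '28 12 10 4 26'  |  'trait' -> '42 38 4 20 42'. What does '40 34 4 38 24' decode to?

spark

m(#13)→28 and e(#5)→12: differences scale by 2, so n = 2·pos + 2. With a=1..z=26, the number is 2·pos + 2.
Undoing it on 40 34 4 38 24: 40→(40−2)÷2=19=s, 34→(34−2)÷2=16=p, 4→(4−2)÷2=1=a, 38→(38−2)÷2=18=r, 24→(24−2)÷2=11=k.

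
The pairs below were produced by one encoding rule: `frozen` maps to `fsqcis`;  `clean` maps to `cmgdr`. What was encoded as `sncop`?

small

In frozen: f→f is +0, r→s is +1, o→q is +2, z→c is +3 — the shift increases by 1 each position. The shift increases by 1 at each position, starting from +0: 0, 1, 2, ….
Reversing it on sncop: s−0=s, n−1=m, c−2=a, o−3=l, p−4=l.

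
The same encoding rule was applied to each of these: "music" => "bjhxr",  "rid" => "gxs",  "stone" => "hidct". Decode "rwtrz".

check

Compare letters: m→b is +15, u→j is +15, s→h is +15 — a constant shift. This is a Caesar cipher with shift 15.
Undoing it on rwtrz: r−15=c, w−15=h, t−15=e, r−15=c, z−15=k.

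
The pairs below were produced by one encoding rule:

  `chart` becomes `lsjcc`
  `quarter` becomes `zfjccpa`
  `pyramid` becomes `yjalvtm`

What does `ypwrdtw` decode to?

A repeating key of period 2 is used — shifts +9, +11 over and over.
Decoding ypwrdtw: y−9=p, p−11=e, w−9=n, r−11=g, d−9=u, t−11=i, w−9=n.

penguin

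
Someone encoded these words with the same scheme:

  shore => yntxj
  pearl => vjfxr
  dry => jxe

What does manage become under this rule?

sftfmj

Vowels shift forward by 5 and consonants shift forward by 6.
Applying it to manage: m(cons)+6=s, a(vowel)+5=f, n(cons)+6=t, a(vowel)+5=f, g(cons)+6=m, e(vowel)+5=j.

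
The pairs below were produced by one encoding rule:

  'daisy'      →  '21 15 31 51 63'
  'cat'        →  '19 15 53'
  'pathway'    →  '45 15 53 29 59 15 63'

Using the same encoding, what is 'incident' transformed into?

d(#4)→21 and a(#1)→15: differences scale by 2, so n = 2·pos + 13. The formula is n = 2×(alphabet index, a=1) + 13.
For incident: i=9→31, n=14→41, c=3→19, i=9→31, d=4→21, e=5→23, n=14→41, t=20→53.

31 41 19 31 21 23 41 53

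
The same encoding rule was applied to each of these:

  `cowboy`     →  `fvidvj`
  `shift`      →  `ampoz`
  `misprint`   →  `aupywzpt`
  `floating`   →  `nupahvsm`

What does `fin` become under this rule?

upm

The output letters match the input read backwards, each shifted +7: cowboy reversed is yobwoc. Two steps: reverse the string, then apply a Caesar shift of +7.
For fin: reverse → nif; then shift: n+7=u, i+7=p, f+7=m.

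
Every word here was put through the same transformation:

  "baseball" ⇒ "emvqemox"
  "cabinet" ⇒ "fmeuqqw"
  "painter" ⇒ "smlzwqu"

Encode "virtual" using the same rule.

It's a Vigenère-style cipher with numeric key [3,12]: position i shifts by key[i mod 2].
On virtual: v+3=y, i+12=u, r+3=u, t+12=f, u+3=x, a+12=m, l+3=o.

yuufxmo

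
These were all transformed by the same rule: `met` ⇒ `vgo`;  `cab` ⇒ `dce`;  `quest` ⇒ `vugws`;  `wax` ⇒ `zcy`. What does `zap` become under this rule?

rcb

The output letters match the input read backwards, each shifted +2: met reversed is tem. Two steps: reverse the string, then apply a Caesar shift of +2.
For zap: reverse → paz; then shift: p+2=r, a+2=c, z+2=b.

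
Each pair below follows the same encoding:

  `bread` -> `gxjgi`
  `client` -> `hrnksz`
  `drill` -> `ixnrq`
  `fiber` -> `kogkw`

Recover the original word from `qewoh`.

It's a Vigenère-style cipher with numeric key [5,6]: position i shifts by key[i mod 2].
Decoding qewoh: q−5=l, e−6=y, w−5=r, o−6=i, h−5=c.

lyric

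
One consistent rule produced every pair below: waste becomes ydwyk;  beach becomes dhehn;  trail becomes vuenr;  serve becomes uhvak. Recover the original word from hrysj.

In waste: w→y is +2, a→d is +3, s→w is +4, t→y is +5 — the shift increases by 1 each position. Letter i (0-indexed) is shifted by i+2, so successive shifts are 2, 3, 4, ….
Reversing it on hrysj: h−2=f, r−3=o, y−4=u, s−5=n, j−6=d.

found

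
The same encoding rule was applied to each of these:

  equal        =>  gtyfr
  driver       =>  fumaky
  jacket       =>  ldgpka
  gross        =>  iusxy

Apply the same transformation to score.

ufswk

In equal: e→g is +2, q→t is +3, u→y is +4, a→f is +5 — the shift increases by 1 each position. Each letter shifts forward by (position + 2), i.e. 2, 3, 4, … — the shift grows by one for each successive letter.
On score: s+2=u, c+3=f, o+4=s, r+5=w, e+6=k.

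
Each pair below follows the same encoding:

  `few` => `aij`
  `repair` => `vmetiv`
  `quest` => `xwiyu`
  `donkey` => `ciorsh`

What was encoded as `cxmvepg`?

Two steps: reverse the string, then apply a Caesar shift of +4.
Decoding cxmvepg: shift back: c−4=y, x−4=t, m−4=i, v−4=r, e−4=a, p−4=l, g−4=c → ytiralc; then reverse → clarity.

clarity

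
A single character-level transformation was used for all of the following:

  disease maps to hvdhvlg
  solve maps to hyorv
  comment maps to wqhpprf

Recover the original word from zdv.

The output letters match the input read backwards, each shifted +3: disease reversed is esaesid. Two steps: reverse the string, then apply a Caesar shift of +3.
Decoding zdv: shift back: z−3=w, d−3=a, v−3=s → was; then reverse → saw.

saw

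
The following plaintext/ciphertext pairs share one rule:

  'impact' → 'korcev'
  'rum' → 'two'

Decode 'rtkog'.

prime

Compare letters: i→k is +2, m→o is +2, p→r is +2 — a constant shift. Every letter moves 2 places later in the alphabet, wrapping around z→a.
Undoing it on rtkog: r−2=p, t−2=r, k−2=i, o−2=m, g−2=e.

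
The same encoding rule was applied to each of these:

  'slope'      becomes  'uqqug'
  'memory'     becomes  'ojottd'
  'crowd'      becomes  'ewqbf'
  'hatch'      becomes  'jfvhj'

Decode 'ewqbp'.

Shifts by position in slope: pos 0: s→u (+2), pos 1: l→q (+5), pos 2: o→q (+2), pos 3: p→u (+5) — repeating every 2. A repeating key of period 2 is used — shifts +2, +5 over and over.
Reversing it on ewqbp: e−2=c, w−5=r, q−2=o, b−5=w, p−2=n.

crown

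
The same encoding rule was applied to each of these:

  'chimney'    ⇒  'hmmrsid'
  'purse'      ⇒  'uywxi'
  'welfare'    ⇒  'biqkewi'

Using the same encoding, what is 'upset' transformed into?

yuxiy

The shift depends on letter class: consonant c→h is +5, but vowel i→m is +4. Vowels shift forward by 4 and consonants shift forward by 5.
On upset: u(vowel)+4=y, p(cons)+5=u, s(cons)+5=x, e(vowel)+4=i, t(cons)+5=y.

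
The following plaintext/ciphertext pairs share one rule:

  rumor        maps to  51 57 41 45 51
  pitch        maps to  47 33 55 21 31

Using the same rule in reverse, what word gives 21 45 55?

Each letter becomes 2×(its alphabet position, a=1..z=26) + 15.
Decoding 21 45 55: 21→(21−15)÷2=3=c, 45→(45−15)÷2=15=o, 55→(55−15)÷2=20=t.

cot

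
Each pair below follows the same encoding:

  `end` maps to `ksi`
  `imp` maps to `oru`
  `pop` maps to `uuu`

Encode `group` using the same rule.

The shift depends on letter class: consonant n→s is +5, but vowel e→k is +6. Vowels shift forward by 6 and consonants shift forward by 5.
For group: g(cons)+5=l, r(cons)+5=w, o(vowel)+6=u, u(vowel)+6=a, p(cons)+5=u.

lwuau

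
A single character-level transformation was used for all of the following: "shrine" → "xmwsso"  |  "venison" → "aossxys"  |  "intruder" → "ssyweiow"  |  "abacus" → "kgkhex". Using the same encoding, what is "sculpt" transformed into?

xhequy

The rule splits by letter class: vowels +10, consonants +5.
Applying it to sculpt: s(cons)+5=x, c(cons)+5=h, u(vowel)+10=e, l(cons)+5=q, p(cons)+5=u, t(cons)+5=y.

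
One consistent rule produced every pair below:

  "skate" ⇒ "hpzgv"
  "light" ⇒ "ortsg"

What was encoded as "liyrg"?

orbit

Each pair mirrors across the alphabet (s↔h, k↔p, a↔z): positions sum to 25. This is the alphabet-reversal cipher (Atbash): a becomes z, b becomes y, etc.
Reversing it on liyrg: l↔o, i↔r, y↔b, r↔i, g↔t.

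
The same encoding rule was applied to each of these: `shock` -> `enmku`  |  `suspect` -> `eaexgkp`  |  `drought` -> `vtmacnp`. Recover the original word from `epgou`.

s(18)→e(4) and h(7)→n(13) fit y≡11x+14 (mod 26); the inverse of 11 mod 26 is 19. Treating letters as 0–25, the rule is x ↦ 11x + 14 (mod 26).
Reversing it on epgou: e(4)→19·(4−14)≡18=s; p(15)→19·(15−14)≡19=t; g(6)→19·(6−14)≡4=e; o(14)→19·(14−14)≡0=a; u(20)→19·(20−14)≡10=k (all mod 26).

steak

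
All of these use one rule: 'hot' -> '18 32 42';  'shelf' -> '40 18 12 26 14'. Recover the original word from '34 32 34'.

pop

h(#8)→18 and o(#15)→32: differences scale by 2, so n = 2·pos + 2. With a=1..z=26, the number is 2·pos + 2.
Undoing it on 34 32 34: 34→(34−2)÷2=16=p, 32→(32−2)÷2=15=o, 34→(34−2)÷2=16=p.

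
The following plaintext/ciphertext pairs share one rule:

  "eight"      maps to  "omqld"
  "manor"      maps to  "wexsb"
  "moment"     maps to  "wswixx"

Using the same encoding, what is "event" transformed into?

ozord

A repeating key of period 2 is used — shifts +10, +4 over and over.
On event: e+10=o, v+4=z, e+10=o, n+4=r, t+10=d.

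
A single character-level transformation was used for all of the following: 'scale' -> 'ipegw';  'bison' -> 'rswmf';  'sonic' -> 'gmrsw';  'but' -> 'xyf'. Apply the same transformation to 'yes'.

The output letters match the input read backwards, each shifted +4: scale reversed is elacs. Two steps: reverse the string, then apply a Caesar shift of +4.
On yes: reverse → sey; then shift: s+4=w, e+4=i, y+4=c.

wic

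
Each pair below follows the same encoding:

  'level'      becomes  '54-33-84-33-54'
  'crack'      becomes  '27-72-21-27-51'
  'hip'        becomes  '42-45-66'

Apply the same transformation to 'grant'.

l(#12)→54 and e(#5)→33: differences scale by 3, so n = 3·pos + 18. Each letter becomes 3×(its alphabet position, a=1..z=26) + 18.
Applying it to grant: g=7→39, r=18→72, a=1→21, n=14→60, t=20→78.

39-72-21-60-78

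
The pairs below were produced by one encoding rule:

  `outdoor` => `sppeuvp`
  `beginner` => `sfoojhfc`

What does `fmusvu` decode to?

The output letters match the input read backwards, each shifted +1: outdoor reversed is roodtuo. The word is reversed, then every letter is shifted forward by 1.
Undoing it on fmusvu: shift back: f−1=e, m−1=l, u−1=t, s−1=r, v−1=u, u−1=t → eltrut; then reverse → turtle.

turtle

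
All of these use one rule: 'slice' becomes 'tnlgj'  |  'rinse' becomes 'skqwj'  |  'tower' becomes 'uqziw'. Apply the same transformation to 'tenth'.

ugqxm

In slice: s→t is +1, l→n is +2, i→l is +3, c→g is +4 — the shift increases by 1 each position. The shift increases by 1 at each position, starting from +1: 1, 2, 3, ….
For tenth: t+1=u, e+2=g, n+3=q, t+4=x, h+5=m.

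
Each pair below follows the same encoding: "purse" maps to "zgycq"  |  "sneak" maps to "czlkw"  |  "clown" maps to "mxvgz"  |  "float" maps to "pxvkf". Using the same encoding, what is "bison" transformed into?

Shifts by position in purse: pos 0: p→z (+10), pos 1: u→g (+12), pos 2: r→y (+7), pos 3: s→c (+10), pos 4: e→q (+12) — repeating every 3. A repeating key of period 3 is used — shifts +10, +12, +7 over and over.
For bison: b+10=l, i+12=u, s+7=z, o+10=y, n+12=z.

luzyz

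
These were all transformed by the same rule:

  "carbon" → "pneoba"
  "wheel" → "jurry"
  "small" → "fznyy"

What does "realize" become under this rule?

Compare letters: c→p is +13, a→n is +13, r→e is +13 — a constant shift. It's a constant shift of +13 (ROT13).
Applying it to realize: r+13=e, e+13=r, a+13=n, l+13=y, i+13=v, z+13=m, e+13=r.

ernyvmr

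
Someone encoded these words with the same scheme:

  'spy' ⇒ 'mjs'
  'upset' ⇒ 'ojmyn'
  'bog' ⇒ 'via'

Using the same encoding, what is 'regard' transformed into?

lyaulx

Compare letters: s→m is +20, p→j is +20, y→s is +20 — a constant shift. Every letter moves 20 places later in the alphabet, wrapping around z→a.
For regard: r+20=l, e+20=y, g+20=a, a+20=u, r+20=l, d+20=x.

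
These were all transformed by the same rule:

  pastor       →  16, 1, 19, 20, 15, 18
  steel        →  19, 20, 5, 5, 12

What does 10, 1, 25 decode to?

jay

p is letter #16 and maps to 16: an offset of 0. Letters become their 1-indexed alphabet positions: a=1 … z=26.
Undoing it on 10, 1, 25: 10=j, 1=a, 25=y.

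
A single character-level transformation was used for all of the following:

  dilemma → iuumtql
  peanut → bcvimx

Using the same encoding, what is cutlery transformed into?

The output letters match the input read backwards, each shifted +8: dilemma reversed is ammelid. The word is reversed, then every letter is shifted forward by 8.
Applying it to cutlery: reverse → yreltuc; then shift: y+8=g, r+8=z, e+8=m, l+8=t, t+8=b, u+8=c, c+8=k.

gzmtbck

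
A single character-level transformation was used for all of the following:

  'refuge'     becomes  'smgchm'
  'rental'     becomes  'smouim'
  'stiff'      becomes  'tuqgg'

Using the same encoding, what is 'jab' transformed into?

The shift depends on letter class: consonant r→s is +1, but vowel e→m is +8. Two shifts are in play — +8 for a/e/i/o/u, +1 for every other letter.
On jab: j(cons)+1=k, a(vowel)+8=i, b(cons)+1=c.

kic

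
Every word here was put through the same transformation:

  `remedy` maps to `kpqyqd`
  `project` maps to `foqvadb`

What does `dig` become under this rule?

Two steps: reverse the string, then apply a Caesar shift of +12.
Applying it to dig: reverse → gid; then shift: g+12=s, i+12=u, d+12=p.

sup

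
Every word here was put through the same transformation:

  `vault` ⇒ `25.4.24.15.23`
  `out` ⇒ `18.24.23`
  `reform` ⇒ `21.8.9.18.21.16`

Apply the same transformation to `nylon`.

v is letter #22 and maps to 25: an offset of 3. The number is (letter's place in the alphabet, a=1) + 3.
Applying it to nylon: n=14→17, y=25→28, l=12→15, o=15→18, n=14→17.

17.28.15.18.17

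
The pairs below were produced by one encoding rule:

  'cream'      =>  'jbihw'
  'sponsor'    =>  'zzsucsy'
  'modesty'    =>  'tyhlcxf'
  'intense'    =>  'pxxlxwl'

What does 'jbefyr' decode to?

Shifts by position in cream: pos 0: c→j (+7), pos 1: r→b (+10), pos 2: e→i (+4), pos 3: a→h (+7), pos 4: m→w (+10) — repeating every 3. The shifts repeat in a cycle of length 3: positions 0,1,… shift by +7, +10, +4, then the pattern repeats.
Reversing it on jbefyr: j−7=c, b−10=r, e−4=a, f−7=y, y−10=o, r−4=n.

crayon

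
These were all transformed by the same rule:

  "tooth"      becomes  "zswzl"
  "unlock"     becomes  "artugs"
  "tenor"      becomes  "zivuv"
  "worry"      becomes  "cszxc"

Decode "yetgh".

Shifts by position in tooth: pos 0: t→z (+6), pos 1: o→s (+4), pos 2: o→w (+8), pos 3: t→z (+6), pos 4: h→l (+4) — repeating every 3. A repeating key of period 3 is used — shifts +6, +4, +8 over and over.
Reversing it on yetgh: y−6=s, e−4=a, t−8=l, g−6=a, h−4=d.

salad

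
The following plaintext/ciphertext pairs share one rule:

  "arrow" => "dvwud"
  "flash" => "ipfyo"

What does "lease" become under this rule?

In arrow: a→d is +3, r→v is +4, r→w is +5, o→u is +6 — the shift increases by 1 each position. The shift increases by 1 at each position, starting from +3: 3, 4, 5, ….
On lease: l+3=o, e+4=i, a+5=f, s+6=y, e+7=l.

oifyl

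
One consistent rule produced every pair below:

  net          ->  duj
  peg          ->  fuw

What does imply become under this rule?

ycfbo

Compare letters: n→d is +16, e→u is +16, t→j is +16 — a constant shift. Every letter moves 16 places later in the alphabet, wrapping around z→a.
Applying it to imply: i+16=y, m+16=c, p+16=f, l+16=b, y+16=o.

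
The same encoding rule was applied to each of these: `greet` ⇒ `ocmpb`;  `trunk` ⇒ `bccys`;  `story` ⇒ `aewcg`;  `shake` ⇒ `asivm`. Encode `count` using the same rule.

kzcyb

Shifts by position in greet: pos 0: g→o (+8), pos 1: r→c (+11), pos 2: e→m (+8), pos 3: e→p (+11) — repeating every 2. It's a Vigenère-style cipher with numeric key [8,11]: position i shifts by key[i mod 2].
On count: c+8=k, o+11=z, u+8=c, n+11=y, t+8=b.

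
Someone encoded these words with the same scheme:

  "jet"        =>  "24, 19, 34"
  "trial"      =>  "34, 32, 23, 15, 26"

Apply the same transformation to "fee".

The number is (letter's place in the alphabet, a=1) + 14.
On fee: f=6→20, e=5→19, e=5→19.

20, 19, 19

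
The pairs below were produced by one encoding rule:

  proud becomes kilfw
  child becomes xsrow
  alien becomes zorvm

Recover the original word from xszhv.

chase

Each pair mirrors across the alphabet (p↔k, r↔i, o↔l): positions sum to 25. Letters are reflected about the middle of the alphabet (position → 25−position): Atbash.
Decoding xszhv: x↔c, s↔h, z↔a, h↔s, v↔e.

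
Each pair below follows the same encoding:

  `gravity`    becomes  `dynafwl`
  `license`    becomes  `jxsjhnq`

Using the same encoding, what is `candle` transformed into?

The word is reversed, then every letter is shifted forward by 5.
Applying it to candle: reverse → eldnac; then shift: e+5=j, l+5=q, d+5=i, n+5=s, a+5=f, c+5=h.

jqisfh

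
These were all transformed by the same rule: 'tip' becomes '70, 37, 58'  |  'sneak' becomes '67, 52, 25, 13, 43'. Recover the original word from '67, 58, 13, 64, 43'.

spark

t(#20)→70 and i(#9)→37: differences scale by 3, so n = 3·pos + 10. With a=1..z=26, the number is 3·pos + 10.
Undoing it on 67, 58, 13, 64, 43: 67→(67−10)÷3=19=s, 58→(58−10)÷3=16=p, 13→(13−10)÷3=1=a, 64→(64−10)÷3=18=r, 43→(43−10)÷3=11=k.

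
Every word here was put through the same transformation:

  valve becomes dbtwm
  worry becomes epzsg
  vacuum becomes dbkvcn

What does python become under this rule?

xzbiwo

Shifts by position in valve: pos 0: v→d (+8), pos 1: a→b (+1), pos 2: l→t (+8), pos 3: v→w (+1) — repeating every 2. A repeating key of period 2 is used — shifts +8, +1 over and over.
Applying it to python: p+8=x, y+1=z, t+8=b, h+1=i, o+8=w, n+1=o.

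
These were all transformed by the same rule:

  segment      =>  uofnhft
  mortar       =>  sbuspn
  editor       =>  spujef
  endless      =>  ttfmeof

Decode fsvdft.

The output letters match the input read backwards, each shifted +1: segment reversed is tnemges. The word is reversed, then every letter is shifted forward by 1.
Decoding fsvdft: shift back: f−1=e, s−1=r, v−1=u, d−1=c, f−1=e, t−1=s → eruces; then reverse → secure.

secure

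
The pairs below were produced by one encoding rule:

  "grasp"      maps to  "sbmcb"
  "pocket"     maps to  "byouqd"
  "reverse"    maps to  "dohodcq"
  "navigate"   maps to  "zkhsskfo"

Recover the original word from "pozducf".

Shifts by position in grasp: pos 0: g→s (+12), pos 1: r→b (+10), pos 2: a→m (+12), pos 3: s→c (+10) — repeating every 2. It's a Vigenère-style cipher with numeric key [12,10]: position i shifts by key[i mod 2].
Undoing it on pozducf: p−12=d, o−10=e, z−12=n, d−10=t, u−12=i, c−10=s, f−12=t.

dentist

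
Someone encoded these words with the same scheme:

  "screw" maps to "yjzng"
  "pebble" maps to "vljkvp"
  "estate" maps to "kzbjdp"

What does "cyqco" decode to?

Letter i (0-indexed) is shifted by i+6, so successive shifts are 6, 7, 8, ….
Reversing it on cyqco: c−6=w, y−7=r, q−8=i, c−9=t, o−10=e.

write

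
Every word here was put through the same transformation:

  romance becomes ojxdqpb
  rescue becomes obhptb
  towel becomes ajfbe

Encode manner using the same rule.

r(17)→o(14) and o(14)→j(9) fit y≡19x+3 (mod 26); the inverse of 19 mod 26 is 11. This is an affine cipher: with a=0,…,z=25, each position x becomes (19x+3) mod 26.
Applying it to manner: m(12)→19·12+3≡23=x; a(0)→19·0+3≡3=d; n(13)→19·13+3≡16=q; n(13)→19·13+3≡16=q; e(4)→19·4+3≡1=b; r(17)→19·17+3≡14=o (all mod 26).

xdqqbo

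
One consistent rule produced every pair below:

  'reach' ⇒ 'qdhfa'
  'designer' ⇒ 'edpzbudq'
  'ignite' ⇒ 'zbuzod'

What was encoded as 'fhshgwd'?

r(17)→q(16) and e(4)→d(3) fit y≡25x+7 (mod 26); the inverse of 25 mod 26 is 25. Each letter's alphabet position (a=0..z=25) is mapped through 25·x+7 mod 26 — an affine cipher.
Reversing it on fhshgwd: f(5)→25·(5−7)≡2=c; h(7)→25·(7−7)≡0=a; s(18)→25·(18−7)≡15=p; h(7)→25·(7−7)≡0=a; g(6)→25·(6−7)≡1=b; w(22)→25·(22−7)≡11=l; d(3)→25·(3−7)≡4=e (all mod 26).

capable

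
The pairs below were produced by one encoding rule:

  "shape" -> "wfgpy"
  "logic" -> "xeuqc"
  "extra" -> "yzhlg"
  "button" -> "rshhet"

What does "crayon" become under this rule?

s(18)→w(22) and h(7)→f(5) fit y≡11x+6 (mod 26); the inverse of 11 mod 26 is 19. Treating letters as 0–25, the rule is x ↦ 11x + 6 (mod 26).
On crayon: c(2)→11·2+6≡2=c; r(17)→11·17+6≡11=l; a(0)→11·0+6≡6=g; y(24)→11·24+6≡10=k; o(14)→11·14+6≡4=e; n(13)→11·13+6≡19=t (all mod 26).

clgket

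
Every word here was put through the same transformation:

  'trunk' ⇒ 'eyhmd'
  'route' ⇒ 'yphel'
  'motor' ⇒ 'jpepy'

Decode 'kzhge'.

vault

t(19)→e(4) and r(17)→y(24) fit y≡3x+25 (mod 26); the inverse of 3 mod 26 is 9. This is an affine cipher: with a=0,…,z=25, each position x becomes (3x+25) mod 26.
Decoding kzhge: k(10)→9·(10−25)≡21=v; z(25)→9·(25−25)≡0=a; h(7)→9·(7−25)≡20=u; g(6)→9·(6−25)≡11=l; e(4)→9·(4−25)≡19=t (all mod 26).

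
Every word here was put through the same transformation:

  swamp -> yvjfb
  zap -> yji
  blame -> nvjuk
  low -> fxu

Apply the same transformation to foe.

nxo

The output letters match the input read backwards, each shifted +9: swamp reversed is pmaws. Two steps: reverse the string, then apply a Caesar shift of +9.
For foe: reverse → eof; then shift: e+9=n, o+9=x, f+9=o.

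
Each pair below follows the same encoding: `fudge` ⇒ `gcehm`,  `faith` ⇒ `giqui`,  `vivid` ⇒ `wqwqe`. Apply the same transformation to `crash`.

The rule splits by letter class: vowels +8, consonants +1.
For crash: c(cons)+1=d, r(cons)+1=s, a(vowel)+8=i, s(cons)+1=t, h(cons)+1=i.

dsiti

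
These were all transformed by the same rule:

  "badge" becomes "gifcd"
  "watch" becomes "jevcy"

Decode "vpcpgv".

The output letters match the input read backwards, each shifted +2: badge reversed is egdab. The word is reversed, then every letter is shifted forward by 2.
Reversing it on vpcpgv: shift back: v−2=t, p−2=n, c−2=a, p−2=n, g−2=e, v−2=t → tnanet; then reverse → tenant.

tenant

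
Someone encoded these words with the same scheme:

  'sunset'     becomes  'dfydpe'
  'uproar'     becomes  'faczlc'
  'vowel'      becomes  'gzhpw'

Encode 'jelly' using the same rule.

Compare letters: s→d is +11, u→f is +11, n→y is +11 — a constant shift. This is a Caesar cipher with shift 11.
For jelly: j+11=u, e+11=p, l+11=w, l+11=w, y+11=j.

upwwj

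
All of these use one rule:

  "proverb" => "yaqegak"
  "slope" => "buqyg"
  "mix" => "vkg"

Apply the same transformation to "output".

qwcywc

The shift depends on letter class: consonant p→y is +9, but vowel o→q is +2. Vowels shift forward by 2 and consonants shift forward by 9.
For output: o(vowel)+2=q, u(vowel)+2=w, t(cons)+9=c, p(cons)+9=y, u(vowel)+2=w, t(cons)+9=c.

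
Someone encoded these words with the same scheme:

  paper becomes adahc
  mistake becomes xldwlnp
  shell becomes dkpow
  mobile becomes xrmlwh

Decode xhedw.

metal

Shifts by position in paper: pos 0: p→a (+11), pos 1: a→d (+3), pos 2: p→a (+11), pos 3: e→h (+3) — repeating every 2. A repeating key of period 2 is used — shifts +11, +3 over and over.
Undoing it on xhedw: x−11=m, h−3=e, e−11=t, d−3=a, w−11=l.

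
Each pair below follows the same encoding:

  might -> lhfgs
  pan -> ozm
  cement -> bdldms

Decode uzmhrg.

vanish

Every letter moves 25 places later in the alphabet, wrapping around z→a.
Decoding uzmhrg: u−25=v, z−25=a, m−25=n, h−25=i, r−25=s, g−25=h.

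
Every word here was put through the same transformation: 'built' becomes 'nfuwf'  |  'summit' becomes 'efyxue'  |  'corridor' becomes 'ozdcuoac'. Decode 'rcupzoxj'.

friendly

The shifts repeat in a cycle of length 2: positions 0,1,… shift by +12, +11, then the pattern repeats.
Reversing it on rcupzoxj: r−12=f, c−11=r, u−12=i, p−11=e, z−12=n, o−11=d, x−12=l, j−11=y.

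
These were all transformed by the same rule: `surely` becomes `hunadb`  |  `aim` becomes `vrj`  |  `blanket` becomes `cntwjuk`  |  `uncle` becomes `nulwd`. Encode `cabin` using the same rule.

wrkjl

The output letters match the input read backwards, each shifted +9: surely reversed is ylerus. Read the word backwards and shift each letter +9.
For cabin: reverse → nibac; then shift: n+9=w, i+9=r, b+9=k, a+9=j, c+9=l.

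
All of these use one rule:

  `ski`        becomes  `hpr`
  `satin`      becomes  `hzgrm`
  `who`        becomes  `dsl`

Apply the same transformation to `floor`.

Each pair mirrors across the alphabet (s↔h, k↔p, i↔r): positions sum to 25. This is the alphabet-reversal cipher (Atbash): a becomes z, b becomes y, etc.
For floor: f↔u, l↔o, o↔l, o↔l, r↔i.

uolli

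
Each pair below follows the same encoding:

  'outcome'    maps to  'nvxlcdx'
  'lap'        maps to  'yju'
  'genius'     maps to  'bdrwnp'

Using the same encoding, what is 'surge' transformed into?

The output letters match the input read backwards, each shifted +9: outcome reversed is emoctuo. Two steps: reverse the string, then apply a Caesar shift of +9.
Applying it to surge: reverse → egrus; then shift: e+9=n, g+9=p, r+9=a, u+9=d, s+9=b.

npadb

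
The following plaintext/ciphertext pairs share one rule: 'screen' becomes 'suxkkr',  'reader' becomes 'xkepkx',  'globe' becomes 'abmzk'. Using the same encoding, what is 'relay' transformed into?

xkbeo

s(18)→s(18) and c(2)→u(20) fit y≡21x+4 (mod 26); the inverse of 21 mod 26 is 5. Treating letters as 0–25, the rule is x ↦ 21x + 4 (mod 26).
On relay: r(17)→21·17+4≡23=x; e(4)→21·4+4≡10=k; l(11)→21·11+4≡1=b; a(0)→21·0+4≡4=e; y(24)→21·24+4≡14=o (all mod 26).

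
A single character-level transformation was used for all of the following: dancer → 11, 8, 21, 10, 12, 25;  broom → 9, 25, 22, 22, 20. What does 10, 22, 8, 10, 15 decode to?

d is letter #4 and maps to 11: an offset of 7. Letters become their 1-based position plus 7 (so a→8, b→9, …).
Reversing it on 10, 22, 8, 10, 15: 10→(10−7)÷1=3=c, 22→(22−7)÷1=15=o, 8→(8−7)÷1=1=a, 10→(10−7)÷1=3=c, 15→(15−7)÷1=8=h.

coach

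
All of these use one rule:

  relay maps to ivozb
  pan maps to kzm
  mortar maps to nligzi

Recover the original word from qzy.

Letters are reflected about the middle of the alphabet (position → 25−position): Atbash.
Reversing it on qzy: q↔j, z↔a, y↔b.

jab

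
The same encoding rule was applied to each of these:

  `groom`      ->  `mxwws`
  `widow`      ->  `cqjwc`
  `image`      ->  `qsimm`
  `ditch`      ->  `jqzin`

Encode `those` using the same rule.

The shift depends on letter class: consonant g→m is +6, but vowel o→w is +8. Two shifts are in play — +8 for a/e/i/o/u, +6 for every other letter.
Applying it to those: t(cons)+6=z, h(cons)+6=n, o(vowel)+8=w, s(cons)+6=y, e(vowel)+8=m.

znwym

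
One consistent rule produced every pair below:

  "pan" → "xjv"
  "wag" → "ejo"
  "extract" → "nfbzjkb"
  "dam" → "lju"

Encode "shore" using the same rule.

The shift depends on letter class: consonant p→x is +8, but vowel a→j is +9. Vowels shift forward by 9 and consonants shift forward by 8.
On shore: s(cons)+8=a, h(cons)+8=p, o(vowel)+9=x, r(cons)+8=z, e(vowel)+9=n.

apxzn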